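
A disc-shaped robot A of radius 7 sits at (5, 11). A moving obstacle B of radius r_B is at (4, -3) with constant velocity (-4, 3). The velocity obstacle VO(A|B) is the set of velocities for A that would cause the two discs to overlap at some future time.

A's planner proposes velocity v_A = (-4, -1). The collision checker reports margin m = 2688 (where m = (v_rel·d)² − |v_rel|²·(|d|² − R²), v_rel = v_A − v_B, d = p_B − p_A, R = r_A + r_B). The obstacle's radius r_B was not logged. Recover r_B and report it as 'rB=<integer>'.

m = 2688
d = (-1, -14);  v_rel = (0, -4),  |v_rel|² = 16
v_rel×d = (0)·(-14) − (-4)·(-1) = -4
since m = R²·16 − (-4)²:  R² = (16 + 2688) / 16 = 169
R = √169 = 13  ⇒  r_B = 13 − 7 = 6

rB=6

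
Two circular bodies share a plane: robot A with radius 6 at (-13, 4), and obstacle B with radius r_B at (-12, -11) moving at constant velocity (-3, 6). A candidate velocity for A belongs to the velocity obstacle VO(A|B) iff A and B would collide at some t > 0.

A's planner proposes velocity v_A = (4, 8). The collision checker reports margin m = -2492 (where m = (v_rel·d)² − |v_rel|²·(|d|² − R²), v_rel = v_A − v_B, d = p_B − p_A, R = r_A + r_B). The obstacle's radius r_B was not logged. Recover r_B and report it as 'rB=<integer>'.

m = -2492
d = (1, -15);  v_rel = (7, 2),  |v_rel|² = 53
v_rel×d = (7)·(-15) − (2)·(1) = -107
since m = R²·53 − (-107)²:  R² = (11449 + -2492) / 53 = 169
R = √169 = 13  ⇒  r_B = 13 − 6 = 7

rB=7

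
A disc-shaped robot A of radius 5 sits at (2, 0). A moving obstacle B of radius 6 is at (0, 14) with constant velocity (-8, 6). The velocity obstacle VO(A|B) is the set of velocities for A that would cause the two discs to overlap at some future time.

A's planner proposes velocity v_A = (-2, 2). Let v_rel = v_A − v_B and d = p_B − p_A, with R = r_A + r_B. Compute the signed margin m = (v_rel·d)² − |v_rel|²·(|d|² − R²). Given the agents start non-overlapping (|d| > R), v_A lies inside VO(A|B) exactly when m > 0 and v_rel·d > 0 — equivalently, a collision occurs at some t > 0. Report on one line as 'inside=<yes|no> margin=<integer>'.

d = (-2, 14),  |d|² = 200;  R = 5+6 = 11,  c = 200−11² = 79
v_rel = (6, -4),  |v_rel|² = 52;  v_rel·d = (6)·(-2) + (-4)·(14) = -68
52·t² + 136·t + 79 = 0  ⇒  m = (-68)² − 52·79 = 516
m = 516 > 0,  v_rel·d = -68 < 0  ⇒  outside

inside=no margin=516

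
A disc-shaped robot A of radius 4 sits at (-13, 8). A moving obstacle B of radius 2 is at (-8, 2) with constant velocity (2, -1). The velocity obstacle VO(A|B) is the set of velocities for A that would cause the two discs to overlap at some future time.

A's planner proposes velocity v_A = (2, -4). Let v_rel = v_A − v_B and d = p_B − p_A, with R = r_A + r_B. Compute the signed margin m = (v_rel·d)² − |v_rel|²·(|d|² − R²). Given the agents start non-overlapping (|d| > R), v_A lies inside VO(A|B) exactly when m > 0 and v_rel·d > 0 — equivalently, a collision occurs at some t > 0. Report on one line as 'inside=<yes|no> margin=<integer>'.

d = (5, -6),  |d|² = 61;  R = 4+2 = 6,  c = 61−6² = 25
v_rel = (0, -3),  |v_rel|² = 9;  v_rel·d = (0)·(5) + (-3)·(-6) = 18
9·t² − 36·t + 25 = 0  ⇒  m = 18² − 9·25 = 99
m = 99 > 0,  v_rel·d = 18 > 0  ⇒  inside

inside=yes margin=99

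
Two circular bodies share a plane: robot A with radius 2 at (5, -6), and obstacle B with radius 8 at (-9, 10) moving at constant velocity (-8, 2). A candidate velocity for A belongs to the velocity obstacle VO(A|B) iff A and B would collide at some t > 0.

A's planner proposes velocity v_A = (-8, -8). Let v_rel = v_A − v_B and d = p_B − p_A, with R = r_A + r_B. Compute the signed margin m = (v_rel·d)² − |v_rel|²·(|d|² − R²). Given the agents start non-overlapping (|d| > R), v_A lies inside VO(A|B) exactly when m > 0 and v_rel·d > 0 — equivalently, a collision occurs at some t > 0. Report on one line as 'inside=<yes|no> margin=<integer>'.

d = (-14, 16),  |d|² = 452;  R = 2+8 = 10,  c = 452−10² = 352
v_rel = (0, -10),  |v_rel|² = 100;  v_rel·d = (0)·(-14) + (-10)·(16) = -160
100·t² + 320·t + 352 = 0  ⇒  m = (-160)² − 100·352 = -9600
m = -9600 < 0,  v_rel·d = -160 < 0  ⇒  outside

inside=no margin=-9600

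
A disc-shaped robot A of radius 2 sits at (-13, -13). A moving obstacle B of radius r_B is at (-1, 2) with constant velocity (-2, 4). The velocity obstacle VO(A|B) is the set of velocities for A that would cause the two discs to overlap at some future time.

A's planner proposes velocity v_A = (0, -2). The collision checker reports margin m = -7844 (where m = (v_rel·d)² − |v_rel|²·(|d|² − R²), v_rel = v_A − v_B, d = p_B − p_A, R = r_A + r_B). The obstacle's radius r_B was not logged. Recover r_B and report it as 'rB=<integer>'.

m = -7844
d = (12, 15);  v_rel = (2, -6),  |v_rel|² = 40
v_rel×d = (2)·(15) − (-6)·(12) = 102
since m = R²·40 − 102²:  R² = (10404 + -7844) / 40 = 64
R = √64 = 8  ⇒  r_B = 8 − 2 = 6

rB=6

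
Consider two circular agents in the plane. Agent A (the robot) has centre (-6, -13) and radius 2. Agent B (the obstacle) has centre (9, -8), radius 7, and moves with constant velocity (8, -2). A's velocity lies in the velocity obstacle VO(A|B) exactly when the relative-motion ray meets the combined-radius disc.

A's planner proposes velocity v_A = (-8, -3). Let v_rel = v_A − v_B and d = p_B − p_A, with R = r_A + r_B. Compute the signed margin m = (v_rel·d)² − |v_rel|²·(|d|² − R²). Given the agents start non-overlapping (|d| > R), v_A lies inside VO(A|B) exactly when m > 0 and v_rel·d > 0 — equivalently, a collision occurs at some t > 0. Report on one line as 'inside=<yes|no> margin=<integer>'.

d = (15, 5),  |d|² = 250;  R = 2+7 = 9,  c = 250−9² = 169
v_rel = (-16, -1),  |v_rel|² = 257;  v_rel·d = (-16)·(15) + (-1)·(5) = -245
257·t² + 490·t + 169 = 0  ⇒  m = (-245)² − 257·169 = 16592
m = 16592 > 0,  v_rel·d = -245 < 0  ⇒  outside

inside=no margin=16592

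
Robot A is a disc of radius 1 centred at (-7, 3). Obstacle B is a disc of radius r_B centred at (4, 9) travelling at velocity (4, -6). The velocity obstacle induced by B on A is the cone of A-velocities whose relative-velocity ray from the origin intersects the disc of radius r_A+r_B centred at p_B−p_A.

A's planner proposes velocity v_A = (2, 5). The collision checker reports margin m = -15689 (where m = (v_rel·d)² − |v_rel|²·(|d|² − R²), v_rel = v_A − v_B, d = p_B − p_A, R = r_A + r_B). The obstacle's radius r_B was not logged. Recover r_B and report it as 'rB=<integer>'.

m = -15689
d = (11, 6);  v_rel = (-2, 11),  |v_rel|² = 125
v_rel×d = (-2)·(6) − (11)·(11) = -133
since m = R²·125 − (-133)²:  R² = (17689 + -15689) / 125 = 16
R = √16 = 4  ⇒  r_B = 4 − 1 = 3

rB=3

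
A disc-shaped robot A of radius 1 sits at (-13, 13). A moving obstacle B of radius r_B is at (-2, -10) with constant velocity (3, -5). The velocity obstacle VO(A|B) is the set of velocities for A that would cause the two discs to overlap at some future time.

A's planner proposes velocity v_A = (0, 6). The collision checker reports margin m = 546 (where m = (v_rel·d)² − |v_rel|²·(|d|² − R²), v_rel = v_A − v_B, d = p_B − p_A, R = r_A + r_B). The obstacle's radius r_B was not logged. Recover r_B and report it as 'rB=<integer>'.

m = 546
d = (11, -23);  v_rel = (-3, 11),  |v_rel|² = 130
v_rel×d = (-3)·(-23) − (11)·(11) = -52
since m = R²·130 − (-52)²:  R² = (2704 + 546) / 130 = 25
R = √25 = 5  ⇒  r_B = 5 − 1 = 4

rB=4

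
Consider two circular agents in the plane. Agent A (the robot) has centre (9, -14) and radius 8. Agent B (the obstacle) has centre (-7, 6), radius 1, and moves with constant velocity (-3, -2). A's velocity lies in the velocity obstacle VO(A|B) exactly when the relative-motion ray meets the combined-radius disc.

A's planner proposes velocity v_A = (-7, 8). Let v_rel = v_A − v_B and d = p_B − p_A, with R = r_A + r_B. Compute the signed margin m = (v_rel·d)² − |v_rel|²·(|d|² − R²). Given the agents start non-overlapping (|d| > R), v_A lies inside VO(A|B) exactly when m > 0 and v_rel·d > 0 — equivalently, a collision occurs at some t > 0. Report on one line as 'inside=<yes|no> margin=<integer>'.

d = (-16, 20),  |d|² = 656;  R = 8+1 = 9,  c = 656−9² = 575
v_rel = (-4, 10),  |v_rel|² = 116;  v_rel·d = (-4)·(-16) + (10)·(20) = 264
116·t² − 528·t + 575 = 0  ⇒  m = 264² − 116·575 = 2996
m = 2996 > 0,  v_rel·d = 264 > 0  ⇒  inside

inside=yes margin=2996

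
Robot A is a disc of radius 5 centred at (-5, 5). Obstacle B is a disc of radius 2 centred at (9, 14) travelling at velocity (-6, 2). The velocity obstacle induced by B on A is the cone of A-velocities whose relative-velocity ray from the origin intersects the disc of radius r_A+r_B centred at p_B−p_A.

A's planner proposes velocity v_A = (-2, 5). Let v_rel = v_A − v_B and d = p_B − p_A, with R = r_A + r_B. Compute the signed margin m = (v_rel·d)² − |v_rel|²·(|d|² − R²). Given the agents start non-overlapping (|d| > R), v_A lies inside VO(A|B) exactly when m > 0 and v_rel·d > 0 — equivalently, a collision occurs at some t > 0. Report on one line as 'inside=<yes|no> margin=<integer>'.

d = (14, 9),  |d|² = 277;  R = 5+2 = 7,  c = 277−7² = 228
v_rel = (4, 3),  |v_rel|² = 25;  v_rel·d = (4)·(14) + (3)·(9) = 83
25·t² − 166·t + 228 = 0  ⇒  m = 83² − 25·228 = 1189
m = 1189 > 0,  v_rel·d = 83 > 0  ⇒  inside

inside=yes margin=1189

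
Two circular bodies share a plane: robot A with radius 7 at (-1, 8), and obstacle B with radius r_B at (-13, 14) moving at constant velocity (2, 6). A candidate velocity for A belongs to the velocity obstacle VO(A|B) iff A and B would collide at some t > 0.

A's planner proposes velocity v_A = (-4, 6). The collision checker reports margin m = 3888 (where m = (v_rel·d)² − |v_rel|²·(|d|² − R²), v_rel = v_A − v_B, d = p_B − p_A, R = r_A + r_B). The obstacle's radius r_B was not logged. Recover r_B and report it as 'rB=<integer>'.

m = 3888
d = (-12, 6);  v_rel = (-6, 0),  |v_rel|² = 36
v_rel×d = (-6)·(6) − (0)·(-12) = -36
since m = R²·36 − (-36)²:  R² = (1296 + 3888) / 36 = 144
R = √144 = 12  ⇒  r_B = 12 − 7 = 5

rB=5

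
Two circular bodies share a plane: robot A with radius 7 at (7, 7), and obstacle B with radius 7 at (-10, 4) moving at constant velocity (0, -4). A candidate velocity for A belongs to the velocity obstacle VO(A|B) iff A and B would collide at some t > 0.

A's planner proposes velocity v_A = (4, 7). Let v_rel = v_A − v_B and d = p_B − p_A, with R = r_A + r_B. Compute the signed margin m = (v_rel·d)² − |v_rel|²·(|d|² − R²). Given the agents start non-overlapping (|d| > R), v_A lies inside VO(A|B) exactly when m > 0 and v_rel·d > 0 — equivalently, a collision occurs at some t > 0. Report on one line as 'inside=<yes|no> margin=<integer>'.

d = (-17, -3),  |d|² = 298;  R = 7+7 = 14,  c = 298−14² = 102
v_rel = (4, 11),  |v_rel|² = 137;  v_rel·d = (4)·(-17) + (11)·(-3) = -101
137·t² + 202·t + 102 = 0  ⇒  m = (-101)² − 137·102 = -3773
m = -3773 < 0,  v_rel·d = -101 < 0  ⇒  outside

inside=no margin=-3773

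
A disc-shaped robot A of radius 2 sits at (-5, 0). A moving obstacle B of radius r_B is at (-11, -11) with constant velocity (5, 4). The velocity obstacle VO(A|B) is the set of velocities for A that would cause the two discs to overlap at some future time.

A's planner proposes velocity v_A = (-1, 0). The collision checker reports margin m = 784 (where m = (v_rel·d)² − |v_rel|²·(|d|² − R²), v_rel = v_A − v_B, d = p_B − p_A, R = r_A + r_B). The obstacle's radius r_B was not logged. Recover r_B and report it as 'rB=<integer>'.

m = 784
d = (-6, -11);  v_rel = (-6, -4),  |v_rel|² = 52
v_rel×d = (-6)·(-11) − (-4)·(-6) = 42
since m = R²·52 − 42²:  R² = (1764 + 784) / 52 = 49
R = √49 = 7  ⇒  r_B = 7 − 2 = 5

rB=5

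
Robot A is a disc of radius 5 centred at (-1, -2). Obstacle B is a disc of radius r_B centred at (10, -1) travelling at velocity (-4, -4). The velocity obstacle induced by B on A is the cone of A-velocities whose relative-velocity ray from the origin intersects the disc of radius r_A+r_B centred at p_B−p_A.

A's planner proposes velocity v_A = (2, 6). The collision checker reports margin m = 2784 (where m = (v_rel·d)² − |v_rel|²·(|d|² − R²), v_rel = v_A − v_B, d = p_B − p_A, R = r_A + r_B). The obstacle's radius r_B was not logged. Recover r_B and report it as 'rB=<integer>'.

m = 2784
d = (11, 1);  v_rel = (6, 10),  |v_rel|² = 136
v_rel×d = (6)·(1) − (10)·(11) = -104
since m = R²·136 − (-104)²:  R² = (10816 + 2784) / 136 = 100
R = √100 = 10  ⇒  r_B = 10 − 5 = 5

rB=5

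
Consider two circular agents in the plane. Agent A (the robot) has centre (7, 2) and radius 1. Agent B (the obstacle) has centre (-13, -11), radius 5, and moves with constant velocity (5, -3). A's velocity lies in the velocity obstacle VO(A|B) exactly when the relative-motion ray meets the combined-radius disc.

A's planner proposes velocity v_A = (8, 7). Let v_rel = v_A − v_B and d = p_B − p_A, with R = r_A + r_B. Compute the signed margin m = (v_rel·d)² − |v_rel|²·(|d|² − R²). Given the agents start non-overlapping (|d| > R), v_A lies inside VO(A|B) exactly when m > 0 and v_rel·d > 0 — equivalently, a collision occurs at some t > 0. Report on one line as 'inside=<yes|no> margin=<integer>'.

d = (-20, -13),  |d|² = 569;  R = 1+5 = 6,  c = 569−6² = 533
v_rel = (3, 10),  |v_rel|² = 109;  v_rel·d = (3)·(-20) + (10)·(-13) = -190
109·t² + 380·t + 533 = 0  ⇒  m = (-190)² − 109·533 = -21997
m = -21997 < 0,  v_rel·d = -190 < 0  ⇒  outside

inside=no margin=-21997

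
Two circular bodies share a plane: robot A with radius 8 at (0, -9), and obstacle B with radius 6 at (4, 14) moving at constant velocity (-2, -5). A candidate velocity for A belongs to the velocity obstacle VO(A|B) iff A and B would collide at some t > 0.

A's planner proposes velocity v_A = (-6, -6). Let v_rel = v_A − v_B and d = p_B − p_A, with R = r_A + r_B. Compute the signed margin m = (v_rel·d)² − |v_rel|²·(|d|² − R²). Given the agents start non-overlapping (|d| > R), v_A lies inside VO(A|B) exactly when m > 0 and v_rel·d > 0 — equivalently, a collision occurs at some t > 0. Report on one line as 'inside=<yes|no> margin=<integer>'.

d = (4, 23),  |d|² = 545;  R = 8+6 = 14,  c = 545−14² = 349
v_rel = (-4, -1),  |v_rel|² = 17;  v_rel·d = (-4)·(4) + (-1)·(23) = -39
17·t² + 78·t + 349 = 0  ⇒  m = (-39)² − 17·349 = -4412
m = -4412 < 0,  v_rel·d = -39 < 0  ⇒  outside

inside=no margin=-4412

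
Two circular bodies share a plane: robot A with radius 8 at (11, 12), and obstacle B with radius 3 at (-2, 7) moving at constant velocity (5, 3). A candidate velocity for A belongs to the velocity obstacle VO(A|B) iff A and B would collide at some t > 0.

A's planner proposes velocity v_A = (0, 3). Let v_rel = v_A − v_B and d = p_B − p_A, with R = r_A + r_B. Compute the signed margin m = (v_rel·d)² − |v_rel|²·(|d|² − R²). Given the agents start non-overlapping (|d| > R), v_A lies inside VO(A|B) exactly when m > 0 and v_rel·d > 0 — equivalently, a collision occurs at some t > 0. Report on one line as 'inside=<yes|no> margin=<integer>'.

d = (-13, -5),  |d|² = 194;  R = 8+3 = 11,  c = 194−11² = 73
v_rel = (-5, 0),  |v_rel|² = 25;  v_rel·d = (-5)·(-13) + (0)·(-5) = 65
25·t² − 130·t + 73 = 0  ⇒  m = 65² − 25·73 = 2400
m = 2400 > 0,  v_rel·d = 65 > 0  ⇒  inside

inside=yes margin=2400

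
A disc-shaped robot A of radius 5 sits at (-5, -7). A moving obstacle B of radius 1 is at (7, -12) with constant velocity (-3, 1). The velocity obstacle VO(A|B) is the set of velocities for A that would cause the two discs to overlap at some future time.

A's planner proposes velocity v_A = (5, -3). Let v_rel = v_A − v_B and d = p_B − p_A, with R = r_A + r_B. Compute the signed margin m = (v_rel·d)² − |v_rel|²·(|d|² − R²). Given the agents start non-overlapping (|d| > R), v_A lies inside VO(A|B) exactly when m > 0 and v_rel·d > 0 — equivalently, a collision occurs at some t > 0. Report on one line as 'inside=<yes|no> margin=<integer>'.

d = (12, -5),  |d|² = 169;  R = 5+1 = 6,  c = 169−6² = 133
v_rel = (8, -4),  |v_rel|² = 80;  v_rel·d = (8)·(12) + (-4)·(-5) = 116
80·t² − 232·t + 133 = 0  ⇒  m = 116² − 80·133 = 2816
m = 2816 > 0,  v_rel·d = 116 > 0  ⇒  inside

inside=yes margin=2816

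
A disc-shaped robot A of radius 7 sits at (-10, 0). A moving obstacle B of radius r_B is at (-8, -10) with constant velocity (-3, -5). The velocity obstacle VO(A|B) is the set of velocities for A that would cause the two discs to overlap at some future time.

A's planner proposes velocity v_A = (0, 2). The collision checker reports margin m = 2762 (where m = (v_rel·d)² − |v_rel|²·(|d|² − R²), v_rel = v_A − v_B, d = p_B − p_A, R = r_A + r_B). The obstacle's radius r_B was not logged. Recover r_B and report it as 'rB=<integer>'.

m = 2762
d = (2, -10);  v_rel = (3, 7),  |v_rel|² = 58
v_rel×d = (3)·(-10) − (7)·(2) = -44
since m = R²·58 − (-44)²:  R² = (1936 + 2762) / 58 = 81
R = √81 = 9  ⇒  r_B = 9 − 7 = 2

rB=2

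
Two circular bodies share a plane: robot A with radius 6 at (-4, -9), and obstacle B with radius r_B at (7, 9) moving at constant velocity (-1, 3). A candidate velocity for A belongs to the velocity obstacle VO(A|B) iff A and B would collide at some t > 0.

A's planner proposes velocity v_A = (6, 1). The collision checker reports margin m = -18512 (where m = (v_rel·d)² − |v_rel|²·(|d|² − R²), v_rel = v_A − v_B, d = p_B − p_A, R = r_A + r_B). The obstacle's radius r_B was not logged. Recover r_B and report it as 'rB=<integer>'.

m = -18512
d = (11, 18);  v_rel = (7, -2),  |v_rel|² = 53
v_rel×d = (7)·(18) − (-2)·(11) = 148
since m = R²·53 − 148²:  R² = (21904 + -18512) / 53 = 64
R = √64 = 8  ⇒  r_B = 8 − 6 = 2

rB=2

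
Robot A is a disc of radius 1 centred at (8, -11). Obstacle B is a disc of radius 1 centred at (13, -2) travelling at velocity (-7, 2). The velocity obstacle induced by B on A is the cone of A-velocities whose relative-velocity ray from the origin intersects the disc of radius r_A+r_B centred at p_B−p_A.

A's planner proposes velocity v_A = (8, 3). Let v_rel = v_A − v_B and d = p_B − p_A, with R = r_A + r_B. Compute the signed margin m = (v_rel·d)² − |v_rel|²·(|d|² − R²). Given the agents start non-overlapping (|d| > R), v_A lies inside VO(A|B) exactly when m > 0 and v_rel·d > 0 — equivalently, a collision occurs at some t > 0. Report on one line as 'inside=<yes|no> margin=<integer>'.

d = (5, 9),  |d|² = 106;  R = 1+1 = 2,  c = 106−2² = 102
v_rel = (15, 1),  |v_rel|² = 226;  v_rel·d = (15)·(5) + (1)·(9) = 84
226·t² − 168·t + 102 = 0  ⇒  m = 84² − 226·102 = -15996
m = -15996 < 0,  v_rel·d = 84 > 0  ⇒  outside

inside=no margin=-15996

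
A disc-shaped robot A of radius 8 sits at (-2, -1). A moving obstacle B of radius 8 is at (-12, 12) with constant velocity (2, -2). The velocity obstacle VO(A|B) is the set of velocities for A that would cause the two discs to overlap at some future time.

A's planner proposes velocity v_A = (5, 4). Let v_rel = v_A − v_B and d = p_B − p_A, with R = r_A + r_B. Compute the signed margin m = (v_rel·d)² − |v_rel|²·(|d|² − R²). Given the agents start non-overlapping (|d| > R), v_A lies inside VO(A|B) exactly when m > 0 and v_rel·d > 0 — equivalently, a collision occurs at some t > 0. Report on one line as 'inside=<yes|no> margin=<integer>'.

d = (-10, 13),  |d|² = 269;  R = 8+8 = 16,  c = 269−16² = 13
v_rel = (3, 6),  |v_rel|² = 45;  v_rel·d = (3)·(-10) + (6)·(13) = 48
45·t² − 96·t + 13 = 0  ⇒  m = 48² − 45·13 = 1719
m = 1719 > 0,  v_rel·d = 48 > 0  ⇒  inside

inside=yes margin=1719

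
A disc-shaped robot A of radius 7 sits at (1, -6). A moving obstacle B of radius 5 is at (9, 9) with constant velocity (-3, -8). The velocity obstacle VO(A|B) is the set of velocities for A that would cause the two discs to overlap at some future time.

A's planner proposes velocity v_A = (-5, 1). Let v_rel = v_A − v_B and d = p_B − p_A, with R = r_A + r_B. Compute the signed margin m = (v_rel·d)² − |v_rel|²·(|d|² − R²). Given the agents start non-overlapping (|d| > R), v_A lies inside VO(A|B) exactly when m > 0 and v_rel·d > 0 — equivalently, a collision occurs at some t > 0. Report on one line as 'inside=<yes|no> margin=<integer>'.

d = (8, 15),  |d|² = 289;  R = 7+5 = 12,  c = 289−12² = 145
v_rel = (-2, 9),  |v_rel|² = 85;  v_rel·d = (-2)·(8) + (9)·(15) = 119
85·t² − 238·t + 145 = 0  ⇒  m = 119² − 85·145 = 1836
m = 1836 > 0,  v_rel·d = 119 > 0  ⇒  inside

inside=yes margin=1836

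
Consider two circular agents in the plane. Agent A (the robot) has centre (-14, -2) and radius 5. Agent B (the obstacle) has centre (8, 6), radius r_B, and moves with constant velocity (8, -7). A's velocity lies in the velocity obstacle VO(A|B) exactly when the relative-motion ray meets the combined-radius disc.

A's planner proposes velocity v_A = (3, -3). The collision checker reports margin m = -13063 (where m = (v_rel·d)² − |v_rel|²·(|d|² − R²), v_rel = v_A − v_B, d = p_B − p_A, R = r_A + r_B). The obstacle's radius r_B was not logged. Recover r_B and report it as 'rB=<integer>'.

m = -13063
d = (22, 8);  v_rel = (-5, 4),  |v_rel|² = 41
v_rel×d = (-5)·(8) − (4)·(22) = -128
since m = R²·41 − (-128)²:  R² = (16384 + -13063) / 41 = 81
R = √81 = 9  ⇒  r_B = 9 − 5 = 4

rB=4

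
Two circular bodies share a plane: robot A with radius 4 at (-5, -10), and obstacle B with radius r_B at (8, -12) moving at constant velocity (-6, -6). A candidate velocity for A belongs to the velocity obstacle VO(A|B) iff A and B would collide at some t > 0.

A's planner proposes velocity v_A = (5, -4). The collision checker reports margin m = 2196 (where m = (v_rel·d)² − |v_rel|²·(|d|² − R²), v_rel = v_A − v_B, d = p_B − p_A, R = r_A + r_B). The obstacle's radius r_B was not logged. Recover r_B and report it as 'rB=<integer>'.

m = 2196
d = (13, -2);  v_rel = (11, 2),  |v_rel|² = 125
v_rel×d = (11)·(-2) − (2)·(13) = -48
since m = R²·125 − (-48)²:  R² = (2304 + 2196) / 125 = 36
R = √36 = 6  ⇒  r_B = 6 − 4 = 2

rB=2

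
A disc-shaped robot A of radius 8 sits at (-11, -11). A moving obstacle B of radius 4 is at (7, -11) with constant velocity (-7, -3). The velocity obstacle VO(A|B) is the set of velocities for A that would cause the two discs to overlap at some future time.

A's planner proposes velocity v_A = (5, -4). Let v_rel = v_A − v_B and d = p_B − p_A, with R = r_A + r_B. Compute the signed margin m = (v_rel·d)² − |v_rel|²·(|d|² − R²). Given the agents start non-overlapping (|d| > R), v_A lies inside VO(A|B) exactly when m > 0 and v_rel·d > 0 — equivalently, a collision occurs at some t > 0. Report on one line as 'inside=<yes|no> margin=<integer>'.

d = (18, 0),  |d|² = 324;  R = 8+4 = 12,  c = 324−12² = 180
v_rel = (12, -1),  |v_rel|² = 145;  v_rel·d = (12)·(18) + (-1)·(0) = 216
145·t² − 432·t + 180 = 0  ⇒  m = 216² − 145·180 = 20556
m = 20556 > 0,  v_rel·d = 216 > 0  ⇒  inside

inside=yes margin=20556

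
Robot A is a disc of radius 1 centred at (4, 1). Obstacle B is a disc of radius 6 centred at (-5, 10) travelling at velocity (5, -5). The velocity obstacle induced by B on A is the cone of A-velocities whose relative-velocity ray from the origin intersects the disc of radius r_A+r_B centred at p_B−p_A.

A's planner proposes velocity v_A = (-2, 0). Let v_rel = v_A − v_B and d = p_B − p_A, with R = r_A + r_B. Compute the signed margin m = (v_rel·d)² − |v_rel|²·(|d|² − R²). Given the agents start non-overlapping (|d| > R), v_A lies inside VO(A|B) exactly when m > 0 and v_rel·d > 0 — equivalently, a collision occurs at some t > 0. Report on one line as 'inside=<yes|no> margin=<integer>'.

d = (-9, 9),  |d|² = 162;  R = 1+6 = 7,  c = 162−7² = 113
v_rel = (-7, 5),  |v_rel|² = 74;  v_rel·d = (-7)·(-9) + (5)·(9) = 108
74·t² − 216·t + 113 = 0  ⇒  m = 108² − 74·113 = 3302
m = 3302 > 0,  v_rel·d = 108 > 0  ⇒  inside

inside=yes margin=3302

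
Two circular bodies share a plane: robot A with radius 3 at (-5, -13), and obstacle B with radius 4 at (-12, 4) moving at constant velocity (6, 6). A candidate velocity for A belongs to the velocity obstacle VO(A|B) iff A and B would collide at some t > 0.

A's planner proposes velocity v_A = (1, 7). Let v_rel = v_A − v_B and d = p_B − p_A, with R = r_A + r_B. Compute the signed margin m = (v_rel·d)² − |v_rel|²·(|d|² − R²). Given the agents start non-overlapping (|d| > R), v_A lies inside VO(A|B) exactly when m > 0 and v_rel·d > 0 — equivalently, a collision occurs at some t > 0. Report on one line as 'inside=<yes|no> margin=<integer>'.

d = (-7, 17),  |d|² = 338;  R = 3+4 = 7,  c = 338−7² = 289
v_rel = (-5, 1),  |v_rel|² = 26;  v_rel·d = (-5)·(-7) + (1)·(17) = 52
26·t² − 104·t + 289 = 0  ⇒  m = 52² − 26·289 = -4810
m = -4810 < 0,  v_rel·d = 52 > 0  ⇒  outside

inside=no margin=-4810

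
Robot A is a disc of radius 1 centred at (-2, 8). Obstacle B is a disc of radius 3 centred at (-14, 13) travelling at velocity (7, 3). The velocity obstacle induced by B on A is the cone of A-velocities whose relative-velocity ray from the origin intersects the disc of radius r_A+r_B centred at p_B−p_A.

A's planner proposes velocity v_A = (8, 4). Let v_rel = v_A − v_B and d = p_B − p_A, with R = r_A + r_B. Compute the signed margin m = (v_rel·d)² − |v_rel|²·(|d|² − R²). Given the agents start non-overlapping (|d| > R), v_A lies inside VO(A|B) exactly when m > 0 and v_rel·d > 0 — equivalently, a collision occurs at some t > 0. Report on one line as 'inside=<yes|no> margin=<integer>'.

d = (-12, 5),  |d|² = 169;  R = 1+3 = 4,  c = 169−4² = 153
v_rel = (1, 1),  |v_rel|² = 2;  v_rel·d = (1)·(-12) + (1)·(5) = -7
2·t² + 14·t + 153 = 0  ⇒  m = (-7)² − 2·153 = -257
m = -257 < 0,  v_rel·d = -7 < 0  ⇒  outside

inside=no margin=-257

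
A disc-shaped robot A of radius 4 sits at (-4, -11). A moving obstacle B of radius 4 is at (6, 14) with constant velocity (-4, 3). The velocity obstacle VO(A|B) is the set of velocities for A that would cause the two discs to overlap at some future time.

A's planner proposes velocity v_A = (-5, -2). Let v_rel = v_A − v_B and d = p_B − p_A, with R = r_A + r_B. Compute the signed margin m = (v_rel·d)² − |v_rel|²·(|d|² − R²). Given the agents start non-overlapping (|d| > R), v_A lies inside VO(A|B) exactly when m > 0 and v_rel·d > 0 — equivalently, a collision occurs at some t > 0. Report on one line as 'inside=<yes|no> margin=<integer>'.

d = (10, 25),  |d|² = 725;  R = 4+4 = 8,  c = 725−8² = 661
v_rel = (-1, -5),  |v_rel|² = 26;  v_rel·d = (-1)·(10) + (-5)·(25) = -135
26·t² + 270·t + 661 = 0  ⇒  m = (-135)² − 26·661 = 1039
m = 1039 > 0,  v_rel·d = -135 < 0  ⇒  outside

inside=no margin=1039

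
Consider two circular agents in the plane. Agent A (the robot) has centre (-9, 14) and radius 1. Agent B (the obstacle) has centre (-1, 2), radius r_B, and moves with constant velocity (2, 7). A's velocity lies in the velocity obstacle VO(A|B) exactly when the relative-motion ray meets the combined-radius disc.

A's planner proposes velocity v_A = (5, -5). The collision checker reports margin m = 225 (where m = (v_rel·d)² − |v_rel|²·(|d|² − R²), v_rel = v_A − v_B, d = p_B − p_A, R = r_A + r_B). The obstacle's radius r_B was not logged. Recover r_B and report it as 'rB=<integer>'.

m = 225
d = (8, -12);  v_rel = (3, -12),  |v_rel|² = 153
v_rel×d = (3)·(-12) − (-12)·(8) = 60
since m = R²·153 − 60²:  R² = (3600 + 225) / 153 = 25
R = √25 = 5  ⇒  r_B = 5 − 1 = 4

rB=4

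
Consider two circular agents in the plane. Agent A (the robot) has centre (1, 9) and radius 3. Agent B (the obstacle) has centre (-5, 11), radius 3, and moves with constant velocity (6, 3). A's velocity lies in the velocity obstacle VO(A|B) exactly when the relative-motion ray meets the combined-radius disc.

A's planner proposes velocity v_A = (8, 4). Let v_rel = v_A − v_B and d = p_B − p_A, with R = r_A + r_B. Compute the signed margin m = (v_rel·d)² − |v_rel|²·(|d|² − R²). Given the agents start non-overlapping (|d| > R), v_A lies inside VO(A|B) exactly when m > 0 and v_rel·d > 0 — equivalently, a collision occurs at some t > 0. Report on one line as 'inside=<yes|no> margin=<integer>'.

d = (-6, 2),  |d|² = 40;  R = 3+3 = 6,  c = 40−6² = 4
v_rel = (2, 1),  |v_rel|² = 5;  v_rel·d = (2)·(-6) + (1)·(2) = -10
5·t² + 20·t + 4 = 0  ⇒  m = (-10)² − 5·4 = 80
m = 80 > 0,  v_rel·d = -10 < 0  ⇒  outside

inside=no margin=80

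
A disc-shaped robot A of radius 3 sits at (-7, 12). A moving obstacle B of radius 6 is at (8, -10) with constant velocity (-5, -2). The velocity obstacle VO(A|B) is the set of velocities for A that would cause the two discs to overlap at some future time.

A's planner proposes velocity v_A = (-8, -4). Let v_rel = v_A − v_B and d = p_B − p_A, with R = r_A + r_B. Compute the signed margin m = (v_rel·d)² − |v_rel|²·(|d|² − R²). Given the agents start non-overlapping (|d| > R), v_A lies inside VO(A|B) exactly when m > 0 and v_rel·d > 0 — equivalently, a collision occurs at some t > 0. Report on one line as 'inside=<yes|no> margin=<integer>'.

d = (15, -22),  |d|² = 709;  R = 3+6 = 9,  c = 709−9² = 628
v_rel = (-3, -2),  |v_rel|² = 13;  v_rel·d = (-3)·(15) + (-2)·(-22) = -1
13·t² + 2·t + 628 = 0  ⇒  m = (-1)² − 13·628 = -8163
m = -8163 < 0,  v_rel·d = -1 < 0  ⇒  outside

inside=no margin=-8163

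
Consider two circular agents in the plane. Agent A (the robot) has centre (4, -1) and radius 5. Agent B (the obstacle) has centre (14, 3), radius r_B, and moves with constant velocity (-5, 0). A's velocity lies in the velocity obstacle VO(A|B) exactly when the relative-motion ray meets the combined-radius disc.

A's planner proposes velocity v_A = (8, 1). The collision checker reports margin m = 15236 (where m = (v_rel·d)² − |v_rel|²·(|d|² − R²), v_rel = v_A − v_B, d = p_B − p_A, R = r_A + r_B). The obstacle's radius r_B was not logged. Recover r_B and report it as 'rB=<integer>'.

m = 15236
d = (10, 4);  v_rel = (13, 1),  |v_rel|² = 170
v_rel×d = (13)·(4) − (1)·(10) = 42
since m = R²·170 − 42²:  R² = (1764 + 15236) / 170 = 100
R = √100 = 10  ⇒  r_B = 10 − 5 = 5

rB=5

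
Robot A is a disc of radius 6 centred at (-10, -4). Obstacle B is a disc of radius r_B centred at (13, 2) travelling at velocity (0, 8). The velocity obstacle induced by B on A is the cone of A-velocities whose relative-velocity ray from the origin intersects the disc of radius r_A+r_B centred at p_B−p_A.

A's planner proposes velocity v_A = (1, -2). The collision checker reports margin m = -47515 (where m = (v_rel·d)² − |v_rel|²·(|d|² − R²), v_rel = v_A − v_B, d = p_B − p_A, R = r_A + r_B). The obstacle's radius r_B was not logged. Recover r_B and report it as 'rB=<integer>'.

m = -47515
d = (23, 6);  v_rel = (1, -10),  |v_rel|² = 101
v_rel×d = (1)·(6) − (-10)·(23) = 236
since m = R²·101 − 236²:  R² = (55696 + -47515) / 101 = 81
R = √81 = 9  ⇒  r_B = 9 − 6 = 3

rB=3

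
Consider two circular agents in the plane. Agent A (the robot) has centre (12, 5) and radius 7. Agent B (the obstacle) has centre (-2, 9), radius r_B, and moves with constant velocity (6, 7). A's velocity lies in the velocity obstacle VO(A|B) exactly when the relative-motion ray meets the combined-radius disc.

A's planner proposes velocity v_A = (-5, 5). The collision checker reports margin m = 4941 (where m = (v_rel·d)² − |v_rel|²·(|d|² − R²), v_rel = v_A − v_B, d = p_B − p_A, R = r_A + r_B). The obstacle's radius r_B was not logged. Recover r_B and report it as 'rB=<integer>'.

m = 4941
d = (-14, 4);  v_rel = (-11, -2),  |v_rel|² = 125
v_rel×d = (-11)·(4) − (-2)·(-14) = -72
since m = R²·125 − (-72)²:  R² = (5184 + 4941) / 125 = 81
R = √81 = 9  ⇒  r_B = 9 − 7 = 2

rB=2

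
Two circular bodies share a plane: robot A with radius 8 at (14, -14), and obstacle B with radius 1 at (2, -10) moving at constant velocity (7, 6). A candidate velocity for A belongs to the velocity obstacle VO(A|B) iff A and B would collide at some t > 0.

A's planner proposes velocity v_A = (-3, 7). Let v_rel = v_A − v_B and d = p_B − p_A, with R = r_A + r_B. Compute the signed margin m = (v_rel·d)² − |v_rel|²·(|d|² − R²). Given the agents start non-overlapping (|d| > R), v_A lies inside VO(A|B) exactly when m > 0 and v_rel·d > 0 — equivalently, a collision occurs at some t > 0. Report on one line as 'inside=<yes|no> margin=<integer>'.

d = (-12, 4),  |d|² = 160;  R = 8+1 = 9,  c = 160−9² = 79
v_rel = (-10, 1),  |v_rel|² = 101;  v_rel·d = (-10)·(-12) + (1)·(4) = 124
101·t² − 248·t + 79 = 0  ⇒  m = 124² − 101·79 = 7397
m = 7397 > 0,  v_rel·d = 124 > 0  ⇒  inside

inside=yes margin=7397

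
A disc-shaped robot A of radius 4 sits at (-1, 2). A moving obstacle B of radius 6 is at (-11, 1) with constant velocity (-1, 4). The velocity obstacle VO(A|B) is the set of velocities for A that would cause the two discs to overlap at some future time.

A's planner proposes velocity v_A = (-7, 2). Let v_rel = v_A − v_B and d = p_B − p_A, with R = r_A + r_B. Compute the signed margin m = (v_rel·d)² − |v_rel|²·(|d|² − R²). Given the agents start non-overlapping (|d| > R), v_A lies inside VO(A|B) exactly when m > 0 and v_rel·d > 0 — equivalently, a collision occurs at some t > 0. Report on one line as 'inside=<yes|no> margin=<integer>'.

d = (-10, -1),  |d|² = 101;  R = 4+6 = 10,  c = 101−10² = 1
v_rel = (-6, -2),  |v_rel|² = 40;  v_rel·d = (-6)·(-10) + (-2)·(-1) = 62
40·t² − 124·t + 1 = 0  ⇒  m = 62² − 40·1 = 3804
m = 3804 > 0,  v_rel·d = 62 > 0  ⇒  inside

inside=yes margin=3804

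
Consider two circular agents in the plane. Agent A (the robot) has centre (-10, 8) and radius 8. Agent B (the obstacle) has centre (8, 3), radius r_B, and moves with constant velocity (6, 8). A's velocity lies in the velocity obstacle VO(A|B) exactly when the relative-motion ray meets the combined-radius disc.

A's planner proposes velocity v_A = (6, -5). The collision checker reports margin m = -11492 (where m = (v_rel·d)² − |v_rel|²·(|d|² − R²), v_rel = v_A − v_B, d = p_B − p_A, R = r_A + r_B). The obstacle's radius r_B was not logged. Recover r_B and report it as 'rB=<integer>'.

m = -11492
d = (18, -5);  v_rel = (0, -13),  |v_rel|² = 169
v_rel×d = (0)·(-5) − (-13)·(18) = 234
since m = R²·169 − 234²:  R² = (54756 + -11492) / 169 = 256
R = √256 = 16  ⇒  r_B = 16 − 8 = 8

rB=8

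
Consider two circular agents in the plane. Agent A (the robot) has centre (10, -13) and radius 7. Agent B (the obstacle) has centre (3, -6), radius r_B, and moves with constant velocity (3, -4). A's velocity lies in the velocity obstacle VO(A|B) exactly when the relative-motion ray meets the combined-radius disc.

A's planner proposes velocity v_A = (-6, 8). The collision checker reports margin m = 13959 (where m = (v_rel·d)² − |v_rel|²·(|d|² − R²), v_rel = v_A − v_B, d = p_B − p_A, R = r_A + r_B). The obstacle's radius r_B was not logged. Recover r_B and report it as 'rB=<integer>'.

m = 13959
d = (-7, 7);  v_rel = (-9, 12),  |v_rel|² = 225
v_rel×d = (-9)·(7) − (12)·(-7) = 21
since m = R²·225 − 21²:  R² = (441 + 13959) / 225 = 64
R = √64 = 8  ⇒  r_B = 8 − 7 = 1

rB=1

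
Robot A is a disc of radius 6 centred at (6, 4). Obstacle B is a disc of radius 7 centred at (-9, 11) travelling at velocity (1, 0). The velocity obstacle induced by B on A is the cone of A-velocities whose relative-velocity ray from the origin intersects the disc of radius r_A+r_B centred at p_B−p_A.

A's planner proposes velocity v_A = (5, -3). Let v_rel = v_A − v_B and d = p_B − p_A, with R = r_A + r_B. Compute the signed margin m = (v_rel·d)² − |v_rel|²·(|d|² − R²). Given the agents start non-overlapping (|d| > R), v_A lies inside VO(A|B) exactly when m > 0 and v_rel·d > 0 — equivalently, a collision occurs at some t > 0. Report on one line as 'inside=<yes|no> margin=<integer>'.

d = (-15, 7),  |d|² = 274;  R = 6+7 = 13,  c = 274−13² = 105
v_rel = (4, -3),  |v_rel|² = 25;  v_rel·d = (4)·(-15) + (-3)·(7) = -81
25·t² + 162·t + 105 = 0  ⇒  m = (-81)² − 25·105 = 3936
m = 3936 > 0,  v_rel·d = -81 < 0  ⇒  outside

inside=no margin=3936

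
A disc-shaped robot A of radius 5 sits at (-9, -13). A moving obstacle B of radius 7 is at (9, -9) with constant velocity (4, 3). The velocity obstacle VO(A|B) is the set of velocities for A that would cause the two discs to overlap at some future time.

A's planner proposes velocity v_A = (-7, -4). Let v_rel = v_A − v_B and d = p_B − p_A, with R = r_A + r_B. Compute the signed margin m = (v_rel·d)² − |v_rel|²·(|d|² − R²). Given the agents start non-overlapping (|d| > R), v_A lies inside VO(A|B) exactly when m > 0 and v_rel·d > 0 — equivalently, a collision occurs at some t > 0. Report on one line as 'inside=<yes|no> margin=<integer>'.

d = (18, 4),  |d|² = 340;  R = 5+7 = 12,  c = 340−12² = 196
v_rel = (-11, -7),  |v_rel|² = 170;  v_rel·d = (-11)·(18) + (-7)·(4) = -226
170·t² + 452·t + 196 = 0  ⇒  m = (-226)² − 170·196 = 17756
m = 17756 > 0,  v_rel·d = -226 < 0  ⇒  outside

inside=no margin=17756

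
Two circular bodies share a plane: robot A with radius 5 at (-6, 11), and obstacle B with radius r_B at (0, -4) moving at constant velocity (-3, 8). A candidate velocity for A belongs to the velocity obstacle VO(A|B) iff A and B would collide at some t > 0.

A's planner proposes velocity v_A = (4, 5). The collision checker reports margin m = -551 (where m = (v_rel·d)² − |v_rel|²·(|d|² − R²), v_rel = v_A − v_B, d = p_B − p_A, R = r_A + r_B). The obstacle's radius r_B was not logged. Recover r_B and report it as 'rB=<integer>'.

m = -551
d = (6, -15);  v_rel = (7, -3),  |v_rel|² = 58
v_rel×d = (7)·(-15) − (-3)·(6) = -87
since m = R²·58 − (-87)²:  R² = (7569 + -551) / 58 = 121
R = √121 = 11  ⇒  r_B = 11 − 5 = 6

rB=6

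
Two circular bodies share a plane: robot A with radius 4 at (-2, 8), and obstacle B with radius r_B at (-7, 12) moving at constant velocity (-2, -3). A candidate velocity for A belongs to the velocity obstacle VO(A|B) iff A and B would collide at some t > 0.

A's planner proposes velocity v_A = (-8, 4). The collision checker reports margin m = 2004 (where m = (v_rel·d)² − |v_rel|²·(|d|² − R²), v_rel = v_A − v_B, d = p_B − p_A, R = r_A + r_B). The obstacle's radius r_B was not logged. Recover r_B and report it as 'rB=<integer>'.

m = 2004
d = (-5, 4);  v_rel = (-6, 7),  |v_rel|² = 85
v_rel×d = (-6)·(4) − (7)·(-5) = 11
since m = R²·85 − 11²:  R² = (121 + 2004) / 85 = 25
R = √25 = 5  ⇒  r_B = 5 − 4 = 1

rB=1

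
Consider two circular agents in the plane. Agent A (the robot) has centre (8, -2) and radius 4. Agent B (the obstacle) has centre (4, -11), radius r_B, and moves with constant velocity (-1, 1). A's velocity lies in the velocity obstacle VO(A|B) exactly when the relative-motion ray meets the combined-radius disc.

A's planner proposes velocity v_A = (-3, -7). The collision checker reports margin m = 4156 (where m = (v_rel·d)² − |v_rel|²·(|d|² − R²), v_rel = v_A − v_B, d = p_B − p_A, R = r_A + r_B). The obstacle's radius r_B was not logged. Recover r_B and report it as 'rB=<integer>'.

m = 4156
d = (-4, -9);  v_rel = (-2, -8),  |v_rel|² = 68
v_rel×d = (-2)·(-9) − (-8)·(-4) = -14
since m = R²·68 − (-14)²:  R² = (196 + 4156) / 68 = 64
R = √64 = 8  ⇒  r_B = 8 − 4 = 4

rB=4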